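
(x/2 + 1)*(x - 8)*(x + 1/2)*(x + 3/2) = x^4/2 - 2*x^3 - 109*x^2/8 - 73*x/4 - 6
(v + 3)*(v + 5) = v^2 + 8*v + 15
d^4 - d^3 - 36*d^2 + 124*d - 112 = (d - 4)*(d - 2)^2*(d + 7)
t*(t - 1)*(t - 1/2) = t^3 - 3*t^2/2 + t/2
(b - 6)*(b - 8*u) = b^2 - 8*b*u - 6*b + 48*u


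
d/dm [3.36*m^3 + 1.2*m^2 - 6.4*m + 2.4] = 10.08*m^2 + 2.4*m - 6.4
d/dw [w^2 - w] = 2*w - 1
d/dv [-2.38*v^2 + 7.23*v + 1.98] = 7.23 - 4.76*v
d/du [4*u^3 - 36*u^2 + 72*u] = 12*u^2 - 72*u + 72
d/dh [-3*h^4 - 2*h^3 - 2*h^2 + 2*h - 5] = -12*h^3 - 6*h^2 - 4*h + 2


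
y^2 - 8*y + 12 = (y - 6)*(y - 2)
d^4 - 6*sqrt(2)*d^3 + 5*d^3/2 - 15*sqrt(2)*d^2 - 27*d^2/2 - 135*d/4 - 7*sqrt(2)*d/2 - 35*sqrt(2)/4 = (d + 5/2)*(d - 7*sqrt(2))*(d + sqrt(2)/2)^2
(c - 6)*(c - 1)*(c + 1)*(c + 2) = c^4 - 4*c^3 - 13*c^2 + 4*c + 12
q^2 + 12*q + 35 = (q + 5)*(q + 7)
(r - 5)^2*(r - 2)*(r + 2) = r^4 - 10*r^3 + 21*r^2 + 40*r - 100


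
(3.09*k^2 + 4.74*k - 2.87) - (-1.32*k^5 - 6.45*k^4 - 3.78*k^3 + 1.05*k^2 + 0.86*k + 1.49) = 1.32*k^5 + 6.45*k^4 + 3.78*k^3 + 2.04*k^2 + 3.88*k - 4.36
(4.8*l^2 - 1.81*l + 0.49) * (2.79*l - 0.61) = 13.392*l^3 - 7.9779*l^2 + 2.4712*l - 0.2989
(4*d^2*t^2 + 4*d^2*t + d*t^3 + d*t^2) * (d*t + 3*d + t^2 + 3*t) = 4*d^3*t^3 + 16*d^3*t^2 + 12*d^3*t + 5*d^2*t^4 + 20*d^2*t^3 + 15*d^2*t^2 + d*t^5 + 4*d*t^4 + 3*d*t^3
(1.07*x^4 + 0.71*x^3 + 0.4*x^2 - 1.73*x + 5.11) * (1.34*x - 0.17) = 1.4338*x^5 + 0.7695*x^4 + 0.4153*x^3 - 2.3862*x^2 + 7.1415*x - 0.8687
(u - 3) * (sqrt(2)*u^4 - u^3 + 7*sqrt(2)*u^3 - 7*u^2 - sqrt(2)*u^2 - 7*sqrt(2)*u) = sqrt(2)*u^5 - u^4 + 4*sqrt(2)*u^4 - 22*sqrt(2)*u^3 - 4*u^3 - 4*sqrt(2)*u^2 + 21*u^2 + 21*sqrt(2)*u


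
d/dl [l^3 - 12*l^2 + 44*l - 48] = 3*l^2 - 24*l + 44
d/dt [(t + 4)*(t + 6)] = 2*t + 10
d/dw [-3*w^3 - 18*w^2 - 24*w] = -9*w^2 - 36*w - 24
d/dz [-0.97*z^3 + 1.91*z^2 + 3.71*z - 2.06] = -2.91*z^2 + 3.82*z + 3.71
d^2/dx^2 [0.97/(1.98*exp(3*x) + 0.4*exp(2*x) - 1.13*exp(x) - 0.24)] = ((-17.2854*exp(2*x) - 1.552*exp(x) + 1.0961)*(1.98*exp(3*x) + 0.4*exp(2*x) - 1.13*exp(x) - 0.24) + 0.97*(5.94*exp(2*x) + 0.8*exp(x) - 1.13)*(11.88*exp(2*x) + 1.6*exp(x) - 2.26)*exp(x))*exp(x)/(1.98*exp(3*x) + 0.4*exp(2*x) - 1.13*exp(x) - 0.24)^3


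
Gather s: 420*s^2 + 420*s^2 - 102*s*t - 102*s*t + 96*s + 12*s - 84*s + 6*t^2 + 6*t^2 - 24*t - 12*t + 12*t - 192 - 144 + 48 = 840*s^2 + s*(24 - 204*t) + 12*t^2 - 24*t - 288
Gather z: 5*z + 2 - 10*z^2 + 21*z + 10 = -10*z^2 + 26*z + 12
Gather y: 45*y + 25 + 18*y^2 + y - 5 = 18*y^2 + 46*y + 20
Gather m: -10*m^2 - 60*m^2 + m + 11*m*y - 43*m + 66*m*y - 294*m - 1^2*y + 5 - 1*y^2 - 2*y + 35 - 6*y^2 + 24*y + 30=-70*m^2 + m*(77*y - 336) - 7*y^2 + 21*y + 70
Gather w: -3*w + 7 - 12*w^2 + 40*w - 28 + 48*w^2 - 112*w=36*w^2 - 75*w - 21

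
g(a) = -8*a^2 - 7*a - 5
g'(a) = -16*a - 7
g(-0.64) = -3.80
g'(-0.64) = 3.24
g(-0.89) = -5.11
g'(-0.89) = 7.24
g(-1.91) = -20.81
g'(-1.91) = 23.56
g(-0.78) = -4.41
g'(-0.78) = 5.48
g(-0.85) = -4.83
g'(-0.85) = 6.60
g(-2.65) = -42.63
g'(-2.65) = 35.40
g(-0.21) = -3.88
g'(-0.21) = -3.64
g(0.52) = -10.80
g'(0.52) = -15.32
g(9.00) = -716.00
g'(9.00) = -151.00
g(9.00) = -716.00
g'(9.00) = -151.00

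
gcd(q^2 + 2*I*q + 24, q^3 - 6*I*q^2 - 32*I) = q - 4*I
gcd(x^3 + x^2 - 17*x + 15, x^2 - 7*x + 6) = x - 1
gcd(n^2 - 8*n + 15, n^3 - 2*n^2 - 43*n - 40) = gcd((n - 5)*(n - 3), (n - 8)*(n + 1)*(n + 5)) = 1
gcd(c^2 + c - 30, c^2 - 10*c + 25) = c - 5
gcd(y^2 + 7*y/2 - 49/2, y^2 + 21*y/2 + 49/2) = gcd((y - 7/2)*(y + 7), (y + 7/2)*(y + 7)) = y + 7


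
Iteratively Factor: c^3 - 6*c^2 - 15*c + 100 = (c - 5)*(c^2 - c - 20) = (c - 5)*(c + 4)*(c - 5)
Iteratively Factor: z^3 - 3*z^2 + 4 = (z - 2)*(z^2 - z - 2) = (z - 2)^2*(z + 1)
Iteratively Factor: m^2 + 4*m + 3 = (m + 1)*(m + 3)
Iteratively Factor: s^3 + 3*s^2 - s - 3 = (s - 1)*(s^2 + 4*s + 3) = (s - 1)*(s + 3)*(s + 1)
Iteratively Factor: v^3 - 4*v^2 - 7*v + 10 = (v - 1)*(v^2 - 3*v - 10) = (v - 1)*(v + 2)*(v - 5)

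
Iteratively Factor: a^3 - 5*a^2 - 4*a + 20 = (a + 2)*(a^2 - 7*a + 10) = (a - 5)*(a + 2)*(a - 2)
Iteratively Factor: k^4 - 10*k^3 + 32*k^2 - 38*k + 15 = (k - 1)*(k^3 - 9*k^2 + 23*k - 15) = (k - 5)*(k - 1)*(k^2 - 4*k + 3) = (k - 5)*(k - 3)*(k - 1)*(k - 1)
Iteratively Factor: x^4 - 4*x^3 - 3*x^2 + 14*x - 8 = (x - 1)*(x^3 - 3*x^2 - 6*x + 8) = (x - 1)*(x + 2)*(x^2 - 5*x + 4) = (x - 1)^2*(x + 2)*(x - 4)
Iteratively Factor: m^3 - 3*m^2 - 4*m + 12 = (m + 2)*(m^2 - 5*m + 6) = (m - 2)*(m + 2)*(m - 3)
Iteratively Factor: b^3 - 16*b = (b)*(b^2 - 16) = b*(b + 4)*(b - 4)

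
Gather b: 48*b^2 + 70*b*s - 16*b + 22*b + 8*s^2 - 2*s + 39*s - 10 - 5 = 48*b^2 + b*(70*s + 6) + 8*s^2 + 37*s - 15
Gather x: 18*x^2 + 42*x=18*x^2 + 42*x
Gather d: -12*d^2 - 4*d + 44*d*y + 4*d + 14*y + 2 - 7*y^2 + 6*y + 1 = -12*d^2 + 44*d*y - 7*y^2 + 20*y + 3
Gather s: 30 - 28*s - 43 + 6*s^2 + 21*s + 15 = 6*s^2 - 7*s + 2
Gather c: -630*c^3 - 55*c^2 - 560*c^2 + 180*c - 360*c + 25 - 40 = -630*c^3 - 615*c^2 - 180*c - 15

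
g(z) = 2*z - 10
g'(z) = 2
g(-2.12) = -14.24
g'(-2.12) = 2.00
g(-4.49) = -18.98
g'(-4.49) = 2.00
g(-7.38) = -24.76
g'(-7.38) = 2.00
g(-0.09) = -10.18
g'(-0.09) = 2.00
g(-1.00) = -12.00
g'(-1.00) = 2.00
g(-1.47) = -12.94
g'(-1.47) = 2.00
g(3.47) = -3.06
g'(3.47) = 2.00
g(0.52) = -8.96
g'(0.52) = 2.00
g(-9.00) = -28.00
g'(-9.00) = 2.00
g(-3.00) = -16.00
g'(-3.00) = 2.00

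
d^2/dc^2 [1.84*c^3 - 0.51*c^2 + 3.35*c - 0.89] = 11.04*c - 1.02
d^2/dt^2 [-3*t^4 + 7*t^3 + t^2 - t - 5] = -36*t^2 + 42*t + 2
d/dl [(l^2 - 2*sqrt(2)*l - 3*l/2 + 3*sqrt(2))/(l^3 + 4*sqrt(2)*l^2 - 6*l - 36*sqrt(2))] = (-l^4 + 3*l^3 + 4*sqrt(2)*l^3 - 3*sqrt(2)*l^2 + 10*l^2 - 72*sqrt(2)*l - 48*l + 72*sqrt(2) + 144)/(l^6 + 8*sqrt(2)*l^5 + 20*l^4 - 120*sqrt(2)*l^3 - 540*l^2 + 432*sqrt(2)*l + 2592)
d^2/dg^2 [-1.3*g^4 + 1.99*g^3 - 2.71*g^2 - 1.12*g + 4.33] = -15.6*g^2 + 11.94*g - 5.42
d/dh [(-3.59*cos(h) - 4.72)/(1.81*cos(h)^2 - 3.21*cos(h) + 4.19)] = (-6.4979*cos(h)^2 - 17.0864*cos(h) + 30.1933)*sin(h)/(3.2761*cos(h)^4 - 11.6202*cos(h)^3 + 25.4719*cos(h)^2 - 26.8998*cos(h) + 17.5561)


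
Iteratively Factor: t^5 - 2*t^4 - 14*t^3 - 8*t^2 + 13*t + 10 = (t + 2)*(t^4 - 4*t^3 - 6*t^2 + 4*t + 5) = (t - 5)*(t + 2)*(t^3 + t^2 - t - 1) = (t - 5)*(t - 1)*(t + 2)*(t^2 + 2*t + 1) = (t - 5)*(t - 1)*(t + 1)*(t + 2)*(t + 1)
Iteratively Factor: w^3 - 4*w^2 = (w - 4)*(w^2) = w*(w - 4)*(w)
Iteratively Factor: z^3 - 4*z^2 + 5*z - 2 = (z - 2)*(z^2 - 2*z + 1) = (z - 2)*(z - 1)*(z - 1)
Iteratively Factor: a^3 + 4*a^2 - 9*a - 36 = (a + 3)*(a^2 + a - 12) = (a + 3)*(a + 4)*(a - 3)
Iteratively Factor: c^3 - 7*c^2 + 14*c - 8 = (c - 4)*(c^2 - 3*c + 2) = (c - 4)*(c - 1)*(c - 2)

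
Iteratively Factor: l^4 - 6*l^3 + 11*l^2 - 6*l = (l - 3)*(l^3 - 3*l^2 + 2*l) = l*(l - 3)*(l^2 - 3*l + 2) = l*(l - 3)*(l - 1)*(l - 2)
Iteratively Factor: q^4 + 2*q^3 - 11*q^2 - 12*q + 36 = (q + 3)*(q^3 - q^2 - 8*q + 12) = (q + 3)^2*(q^2 - 4*q + 4) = (q - 2)*(q + 3)^2*(q - 2)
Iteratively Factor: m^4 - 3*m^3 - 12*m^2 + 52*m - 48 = (m - 3)*(m^3 - 12*m + 16) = (m - 3)*(m - 2)*(m^2 + 2*m - 8) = (m - 3)*(m - 2)^2*(m + 4)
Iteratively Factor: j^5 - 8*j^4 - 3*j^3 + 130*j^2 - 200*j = (j - 5)*(j^4 - 3*j^3 - 18*j^2 + 40*j) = (j - 5)*(j + 4)*(j^3 - 7*j^2 + 10*j) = (j - 5)^2*(j + 4)*(j^2 - 2*j) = j*(j - 5)^2*(j + 4)*(j - 2)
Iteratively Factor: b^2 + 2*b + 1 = (b + 1)*(b + 1)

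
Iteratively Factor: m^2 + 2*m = (m + 2)*(m)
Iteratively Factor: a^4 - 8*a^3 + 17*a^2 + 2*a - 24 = (a - 4)*(a^3 - 4*a^2 + a + 6) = (a - 4)*(a - 3)*(a^2 - a - 2) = (a - 4)*(a - 3)*(a - 2)*(a + 1)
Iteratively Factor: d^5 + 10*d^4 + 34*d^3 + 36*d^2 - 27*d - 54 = (d + 3)*(d^4 + 7*d^3 + 13*d^2 - 3*d - 18) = (d + 2)*(d + 3)*(d^3 + 5*d^2 + 3*d - 9) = (d + 2)*(d + 3)^2*(d^2 + 2*d - 3) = (d - 1)*(d + 2)*(d + 3)^2*(d + 3)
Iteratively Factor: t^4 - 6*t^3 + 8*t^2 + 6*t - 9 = (t - 1)*(t^3 - 5*t^2 + 3*t + 9) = (t - 1)*(t + 1)*(t^2 - 6*t + 9) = (t - 3)*(t - 1)*(t + 1)*(t - 3)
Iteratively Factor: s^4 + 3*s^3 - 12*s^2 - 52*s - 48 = (s + 2)*(s^3 + s^2 - 14*s - 24) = (s + 2)^2*(s^2 - s - 12) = (s + 2)^2*(s + 3)*(s - 4)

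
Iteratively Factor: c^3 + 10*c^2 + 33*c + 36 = (c + 4)*(c^2 + 6*c + 9) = (c + 3)*(c + 4)*(c + 3)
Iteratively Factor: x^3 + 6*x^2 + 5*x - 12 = (x + 3)*(x^2 + 3*x - 4) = (x - 1)*(x + 3)*(x + 4)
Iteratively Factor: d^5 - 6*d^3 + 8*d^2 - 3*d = (d + 3)*(d^4 - 3*d^3 + 3*d^2 - d) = d*(d + 3)*(d^3 - 3*d^2 + 3*d - 1) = d*(d - 1)*(d + 3)*(d^2 - 2*d + 1) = d*(d - 1)^2*(d + 3)*(d - 1)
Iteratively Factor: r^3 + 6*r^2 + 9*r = (r)*(r^2 + 6*r + 9) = r*(r + 3)*(r + 3)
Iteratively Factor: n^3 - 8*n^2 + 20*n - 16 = (n - 4)*(n^2 - 4*n + 4) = (n - 4)*(n - 2)*(n - 2)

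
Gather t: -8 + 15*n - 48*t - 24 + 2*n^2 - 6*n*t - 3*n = 2*n^2 + 12*n + t*(-6*n - 48) - 32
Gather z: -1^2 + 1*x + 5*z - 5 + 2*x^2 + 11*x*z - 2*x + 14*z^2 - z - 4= 2*x^2 - x + 14*z^2 + z*(11*x + 4) - 10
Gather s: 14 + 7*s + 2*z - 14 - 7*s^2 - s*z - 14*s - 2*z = -7*s^2 + s*(-z - 7)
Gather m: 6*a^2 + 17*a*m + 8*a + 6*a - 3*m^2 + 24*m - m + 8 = 6*a^2 + 14*a - 3*m^2 + m*(17*a + 23) + 8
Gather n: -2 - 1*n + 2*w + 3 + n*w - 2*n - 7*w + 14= n*(w - 3) - 5*w + 15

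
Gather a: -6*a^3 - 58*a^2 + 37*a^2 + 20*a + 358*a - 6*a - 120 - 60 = -6*a^3 - 21*a^2 + 372*a - 180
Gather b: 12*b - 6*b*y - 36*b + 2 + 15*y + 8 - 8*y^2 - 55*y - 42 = b*(-6*y - 24) - 8*y^2 - 40*y - 32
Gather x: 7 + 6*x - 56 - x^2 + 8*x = -x^2 + 14*x - 49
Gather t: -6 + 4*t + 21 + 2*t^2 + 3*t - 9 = 2*t^2 + 7*t + 6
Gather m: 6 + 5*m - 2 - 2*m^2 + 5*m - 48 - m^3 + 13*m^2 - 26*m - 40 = -m^3 + 11*m^2 - 16*m - 84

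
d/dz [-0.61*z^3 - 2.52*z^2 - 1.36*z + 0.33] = -1.83*z^2 - 5.04*z - 1.36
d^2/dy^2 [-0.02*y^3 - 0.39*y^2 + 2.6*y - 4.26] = -0.12*y - 0.78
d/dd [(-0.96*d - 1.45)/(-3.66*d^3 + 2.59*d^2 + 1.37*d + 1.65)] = (-7.0272*d^3 - 13.4346*d^2 + 7.511*d + 0.4025)/(13.3956*d^6 - 18.9588*d^5 - 3.3203*d^4 - 4.9814*d^3 + 10.4239*d^2 + 4.521*d + 2.7225)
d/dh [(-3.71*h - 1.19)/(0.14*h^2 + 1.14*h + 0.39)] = (0.5194*h^2 + 0.3332*h - 0.0903000000000003)/(0.0196*h^4 + 0.3192*h^3 + 1.4088*h^2 + 0.8892*h + 0.1521)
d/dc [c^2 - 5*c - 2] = 2*c - 5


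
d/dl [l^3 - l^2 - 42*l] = 3*l^2 - 2*l - 42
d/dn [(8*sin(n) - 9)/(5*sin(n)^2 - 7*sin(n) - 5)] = (-40*sin(n)^2 + 90*sin(n) - 103)*cos(n)/(7*sin(n) + 5*cos(n)^2)^2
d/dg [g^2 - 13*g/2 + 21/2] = 2*g - 13/2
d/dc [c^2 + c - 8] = 2*c + 1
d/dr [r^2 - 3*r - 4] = 2*r - 3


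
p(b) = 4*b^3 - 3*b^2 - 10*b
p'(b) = 12*b^2 - 6*b - 10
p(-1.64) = -9.31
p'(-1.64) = 32.12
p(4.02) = 171.18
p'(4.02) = 159.80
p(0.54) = -5.64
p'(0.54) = -9.74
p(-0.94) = 3.43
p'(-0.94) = 6.24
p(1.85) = -3.44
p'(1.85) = 19.97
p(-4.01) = -266.07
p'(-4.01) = 207.02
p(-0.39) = 3.21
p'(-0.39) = -5.83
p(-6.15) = -982.40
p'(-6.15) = 480.77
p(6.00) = 696.00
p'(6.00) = 386.00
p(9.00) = 2583.00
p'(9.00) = 908.00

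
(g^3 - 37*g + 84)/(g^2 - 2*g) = (g^3 - 37*g + 84)/(g*(g - 2))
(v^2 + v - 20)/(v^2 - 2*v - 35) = (v - 4)/(v - 7)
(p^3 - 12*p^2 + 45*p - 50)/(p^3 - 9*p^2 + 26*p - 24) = (p^2 - 10*p + 25)/(p^2 - 7*p + 12)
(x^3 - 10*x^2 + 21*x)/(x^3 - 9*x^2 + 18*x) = (x - 7)/(x - 6)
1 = 1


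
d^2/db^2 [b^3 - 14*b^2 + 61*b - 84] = 6*b - 28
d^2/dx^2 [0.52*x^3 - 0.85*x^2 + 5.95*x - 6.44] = 3.12*x - 1.7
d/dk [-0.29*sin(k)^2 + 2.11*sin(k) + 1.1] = (2.11 - 0.58*sin(k))*cos(k)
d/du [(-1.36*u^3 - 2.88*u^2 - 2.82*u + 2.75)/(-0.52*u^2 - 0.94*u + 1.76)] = (0.7072*u^4 + 2.5568*u^3 - 5.94*u^2 - 7.2776*u - 2.3782)/(0.2704*u^4 + 0.9776*u^3 - 0.9468*u^2 - 3.3088*u + 3.0976)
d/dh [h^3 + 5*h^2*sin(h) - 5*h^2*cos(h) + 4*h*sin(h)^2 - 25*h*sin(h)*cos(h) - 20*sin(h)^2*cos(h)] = 5*sqrt(2)*h^2*sin(h + pi/4) + 3*h^2 + 4*h*sin(2*h) - 25*h*cos(2*h) - 10*sqrt(2)*h*cos(h + pi/4) + 5*sin(h) - 25*sin(2*h)/2 - 15*sin(3*h) - 2*cos(2*h) + 2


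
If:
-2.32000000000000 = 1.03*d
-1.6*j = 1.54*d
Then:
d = -2.25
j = 2.17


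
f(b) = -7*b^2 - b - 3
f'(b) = -14*b - 1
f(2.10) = -35.97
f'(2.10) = -30.40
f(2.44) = -47.12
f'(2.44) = -35.16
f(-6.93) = -332.24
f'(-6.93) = 96.02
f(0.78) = -8.04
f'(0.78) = -11.92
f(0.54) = -5.58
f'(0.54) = -8.56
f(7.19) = -372.06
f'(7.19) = -101.66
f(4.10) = -124.77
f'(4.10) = -58.40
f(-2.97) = -61.78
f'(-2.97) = 40.58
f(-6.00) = -249.00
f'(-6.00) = 83.00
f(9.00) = -579.00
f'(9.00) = -127.00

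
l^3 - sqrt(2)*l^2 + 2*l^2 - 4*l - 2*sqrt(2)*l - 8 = (l + 2)*(l - 2*sqrt(2))*(l + sqrt(2))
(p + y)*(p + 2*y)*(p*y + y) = p^3*y + 3*p^2*y^2 + p^2*y + 2*p*y^3 + 3*p*y^2 + 2*y^3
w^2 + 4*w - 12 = (w - 2)*(w + 6)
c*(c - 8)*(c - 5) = c^3 - 13*c^2 + 40*c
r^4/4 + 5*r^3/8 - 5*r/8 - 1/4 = (r/4 + 1/4)*(r - 1)*(r + 1/2)*(r + 2)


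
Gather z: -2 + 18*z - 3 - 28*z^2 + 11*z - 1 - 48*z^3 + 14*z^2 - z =-48*z^3 - 14*z^2 + 28*z - 6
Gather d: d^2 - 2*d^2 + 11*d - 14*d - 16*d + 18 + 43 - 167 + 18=-d^2 - 19*d - 88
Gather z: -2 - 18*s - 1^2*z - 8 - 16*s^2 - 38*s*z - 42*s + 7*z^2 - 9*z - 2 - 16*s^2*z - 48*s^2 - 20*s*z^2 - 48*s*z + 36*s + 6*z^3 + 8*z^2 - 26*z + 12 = -64*s^2 - 24*s + 6*z^3 + z^2*(15 - 20*s) + z*(-16*s^2 - 86*s - 36)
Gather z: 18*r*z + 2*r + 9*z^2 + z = 2*r + 9*z^2 + z*(18*r + 1)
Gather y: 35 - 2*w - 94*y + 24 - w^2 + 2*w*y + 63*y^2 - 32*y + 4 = -w^2 - 2*w + 63*y^2 + y*(2*w - 126) + 63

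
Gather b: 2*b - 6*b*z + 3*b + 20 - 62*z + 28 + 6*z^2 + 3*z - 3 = b*(5 - 6*z) + 6*z^2 - 59*z + 45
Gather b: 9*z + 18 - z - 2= 8*z + 16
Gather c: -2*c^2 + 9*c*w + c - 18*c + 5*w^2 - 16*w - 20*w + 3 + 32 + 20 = -2*c^2 + c*(9*w - 17) + 5*w^2 - 36*w + 55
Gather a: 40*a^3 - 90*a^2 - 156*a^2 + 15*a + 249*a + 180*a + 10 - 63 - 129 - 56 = 40*a^3 - 246*a^2 + 444*a - 238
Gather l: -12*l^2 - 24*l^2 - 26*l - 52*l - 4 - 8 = -36*l^2 - 78*l - 12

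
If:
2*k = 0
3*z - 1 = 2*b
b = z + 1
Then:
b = 4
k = 0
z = 3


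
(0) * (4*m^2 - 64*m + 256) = 0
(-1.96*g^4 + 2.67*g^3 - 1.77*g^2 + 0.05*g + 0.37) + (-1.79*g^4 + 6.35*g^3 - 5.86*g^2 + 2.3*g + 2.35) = -3.75*g^4 + 9.02*g^3 - 7.63*g^2 + 2.35*g + 2.72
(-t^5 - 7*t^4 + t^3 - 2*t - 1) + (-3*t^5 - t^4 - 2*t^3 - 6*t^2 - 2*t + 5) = -4*t^5 - 8*t^4 - t^3 - 6*t^2 - 4*t + 4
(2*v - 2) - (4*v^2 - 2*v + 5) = -4*v^2 + 4*v - 7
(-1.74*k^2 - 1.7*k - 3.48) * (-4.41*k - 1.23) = 7.6734*k^3 + 9.6372*k^2 + 17.4378*k + 4.2804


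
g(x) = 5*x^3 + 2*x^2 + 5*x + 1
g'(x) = 15*x^2 + 4*x + 5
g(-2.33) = -63.04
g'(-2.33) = 77.11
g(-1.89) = -35.06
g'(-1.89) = 51.02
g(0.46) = 4.21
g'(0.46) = 10.01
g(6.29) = 1355.87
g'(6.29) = 623.62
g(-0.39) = -0.94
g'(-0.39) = 5.72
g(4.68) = 580.72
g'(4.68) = 352.26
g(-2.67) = -93.26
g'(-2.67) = 101.25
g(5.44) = 892.33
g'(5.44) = 470.66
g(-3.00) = -131.00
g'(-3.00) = 128.00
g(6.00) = 1183.00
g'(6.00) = 569.00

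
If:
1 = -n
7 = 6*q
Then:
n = -1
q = 7/6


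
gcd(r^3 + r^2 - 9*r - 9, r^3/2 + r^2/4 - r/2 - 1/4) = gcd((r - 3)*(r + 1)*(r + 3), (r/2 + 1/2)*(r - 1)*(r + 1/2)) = r + 1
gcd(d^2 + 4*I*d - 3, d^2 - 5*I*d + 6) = d + I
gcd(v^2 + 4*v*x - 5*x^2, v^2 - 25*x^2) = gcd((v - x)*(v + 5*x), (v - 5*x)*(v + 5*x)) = v + 5*x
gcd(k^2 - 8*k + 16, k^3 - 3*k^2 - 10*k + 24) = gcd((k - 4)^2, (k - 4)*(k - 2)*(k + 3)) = k - 4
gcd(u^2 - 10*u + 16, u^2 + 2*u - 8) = u - 2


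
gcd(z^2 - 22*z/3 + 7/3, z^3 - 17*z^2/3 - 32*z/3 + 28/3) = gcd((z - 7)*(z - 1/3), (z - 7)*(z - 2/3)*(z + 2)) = z - 7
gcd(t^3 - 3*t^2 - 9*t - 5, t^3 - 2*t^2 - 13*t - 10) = t^2 - 4*t - 5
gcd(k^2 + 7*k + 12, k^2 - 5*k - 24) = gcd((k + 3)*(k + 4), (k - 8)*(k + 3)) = k + 3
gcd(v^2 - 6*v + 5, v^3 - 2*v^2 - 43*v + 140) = v - 5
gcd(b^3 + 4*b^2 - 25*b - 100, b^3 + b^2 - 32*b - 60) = b + 5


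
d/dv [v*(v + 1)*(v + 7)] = 3*v^2 + 16*v + 7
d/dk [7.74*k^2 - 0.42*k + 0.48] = 15.48*k - 0.42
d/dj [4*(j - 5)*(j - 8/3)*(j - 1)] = 12*j^2 - 208*j/3 + 84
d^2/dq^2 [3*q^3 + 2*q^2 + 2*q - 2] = 18*q + 4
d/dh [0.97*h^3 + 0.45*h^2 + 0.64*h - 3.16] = 2.91*h^2 + 0.9*h + 0.64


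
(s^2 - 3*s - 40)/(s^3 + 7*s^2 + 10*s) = (s - 8)/(s*(s + 2))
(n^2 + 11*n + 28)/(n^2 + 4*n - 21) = (n + 4)/(n - 3)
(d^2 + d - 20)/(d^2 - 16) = (d + 5)/(d + 4)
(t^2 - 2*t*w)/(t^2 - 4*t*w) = (t - 2*w)/(t - 4*w)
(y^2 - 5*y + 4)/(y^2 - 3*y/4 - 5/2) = 4*(-y^2 + 5*y - 4)/(-4*y^2 + 3*y + 10)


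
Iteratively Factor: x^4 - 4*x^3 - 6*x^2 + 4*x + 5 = (x + 1)*(x^3 - 5*x^2 - x + 5) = (x - 1)*(x + 1)*(x^2 - 4*x - 5) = (x - 1)*(x + 1)^2*(x - 5)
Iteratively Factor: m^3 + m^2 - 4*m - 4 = (m + 1)*(m^2 - 4) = (m - 2)*(m + 1)*(m + 2)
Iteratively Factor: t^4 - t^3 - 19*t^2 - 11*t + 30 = (t - 1)*(t^3 - 19*t - 30) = (t - 5)*(t - 1)*(t^2 + 5*t + 6) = (t - 5)*(t - 1)*(t + 2)*(t + 3)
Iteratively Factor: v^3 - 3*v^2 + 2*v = (v)*(v^2 - 3*v + 2) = v*(v - 2)*(v - 1)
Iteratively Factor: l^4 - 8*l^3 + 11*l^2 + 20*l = (l + 1)*(l^3 - 9*l^2 + 20*l) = (l - 4)*(l + 1)*(l^2 - 5*l) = (l - 5)*(l - 4)*(l + 1)*(l)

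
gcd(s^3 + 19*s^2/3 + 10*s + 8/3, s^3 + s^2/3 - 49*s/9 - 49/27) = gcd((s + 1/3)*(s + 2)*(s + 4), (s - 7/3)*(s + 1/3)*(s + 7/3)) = s + 1/3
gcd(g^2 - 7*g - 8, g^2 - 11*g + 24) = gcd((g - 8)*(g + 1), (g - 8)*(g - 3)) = g - 8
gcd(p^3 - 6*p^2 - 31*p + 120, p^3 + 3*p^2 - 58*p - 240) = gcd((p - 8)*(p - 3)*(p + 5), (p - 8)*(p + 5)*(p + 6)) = p^2 - 3*p - 40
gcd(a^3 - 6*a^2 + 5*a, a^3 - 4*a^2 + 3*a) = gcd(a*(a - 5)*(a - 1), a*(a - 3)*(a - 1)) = a^2 - a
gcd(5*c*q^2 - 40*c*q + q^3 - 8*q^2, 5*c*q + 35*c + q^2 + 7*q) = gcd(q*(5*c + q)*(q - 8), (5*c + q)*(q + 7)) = 5*c + q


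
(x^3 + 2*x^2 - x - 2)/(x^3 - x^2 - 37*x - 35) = (x^2 + x - 2)/(x^2 - 2*x - 35)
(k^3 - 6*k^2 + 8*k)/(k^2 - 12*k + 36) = k*(k^2 - 6*k + 8)/(k^2 - 12*k + 36)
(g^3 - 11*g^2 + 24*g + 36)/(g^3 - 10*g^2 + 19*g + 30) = (g - 6)/(g - 5)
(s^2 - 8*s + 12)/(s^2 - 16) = (s^2 - 8*s + 12)/(s^2 - 16)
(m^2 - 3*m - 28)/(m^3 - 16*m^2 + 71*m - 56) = (m + 4)/(m^2 - 9*m + 8)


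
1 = 1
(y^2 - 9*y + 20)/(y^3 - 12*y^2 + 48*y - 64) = (y - 5)/(y^2 - 8*y + 16)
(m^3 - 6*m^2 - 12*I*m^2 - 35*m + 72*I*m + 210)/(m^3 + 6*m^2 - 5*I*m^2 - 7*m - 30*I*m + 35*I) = (m^2 - m*(6 + 7*I) + 42*I)/(m^2 + 6*m - 7)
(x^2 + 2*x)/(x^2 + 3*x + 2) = x/(x + 1)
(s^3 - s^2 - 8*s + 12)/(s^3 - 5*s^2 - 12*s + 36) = (s - 2)/(s - 6)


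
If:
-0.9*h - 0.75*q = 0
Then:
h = -0.833333333333333*q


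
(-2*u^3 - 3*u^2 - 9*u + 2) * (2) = -4*u^3 - 6*u^2 - 18*u + 4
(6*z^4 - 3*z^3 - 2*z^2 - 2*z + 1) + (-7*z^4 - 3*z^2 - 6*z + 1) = -z^4 - 3*z^3 - 5*z^2 - 8*z + 2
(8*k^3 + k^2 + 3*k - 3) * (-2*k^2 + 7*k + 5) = -16*k^5 + 54*k^4 + 41*k^3 + 32*k^2 - 6*k - 15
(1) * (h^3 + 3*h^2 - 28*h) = h^3 + 3*h^2 - 28*h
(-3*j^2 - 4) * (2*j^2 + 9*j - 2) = -6*j^4 - 27*j^3 - 2*j^2 - 36*j + 8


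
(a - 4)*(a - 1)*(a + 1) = a^3 - 4*a^2 - a + 4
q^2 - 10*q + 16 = (q - 8)*(q - 2)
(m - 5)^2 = m^2 - 10*m + 25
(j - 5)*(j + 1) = j^2 - 4*j - 5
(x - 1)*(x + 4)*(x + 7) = x^3 + 10*x^2 + 17*x - 28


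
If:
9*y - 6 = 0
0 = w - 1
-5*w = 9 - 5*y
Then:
No Solution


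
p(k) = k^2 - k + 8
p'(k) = 2*k - 1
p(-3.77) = 25.98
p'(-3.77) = -8.54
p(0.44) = 7.75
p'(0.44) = -0.12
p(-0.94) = 9.82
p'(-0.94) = -2.88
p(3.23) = 15.20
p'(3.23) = 5.46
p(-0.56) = 8.87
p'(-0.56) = -2.12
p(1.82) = 9.49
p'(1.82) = 2.64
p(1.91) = 9.74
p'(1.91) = 2.82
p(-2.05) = 14.25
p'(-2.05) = -5.10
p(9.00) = 80.00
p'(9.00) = 17.00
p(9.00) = 80.00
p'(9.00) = 17.00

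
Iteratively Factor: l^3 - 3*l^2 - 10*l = (l - 5)*(l^2 + 2*l) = (l - 5)*(l + 2)*(l)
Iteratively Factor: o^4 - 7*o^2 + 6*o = (o + 3)*(o^3 - 3*o^2 + 2*o) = (o - 1)*(o + 3)*(o^2 - 2*o) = (o - 2)*(o - 1)*(o + 3)*(o)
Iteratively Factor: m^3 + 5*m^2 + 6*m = (m + 2)*(m^2 + 3*m) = m*(m + 2)*(m + 3)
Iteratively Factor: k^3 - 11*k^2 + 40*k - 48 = (k - 4)*(k^2 - 7*k + 12) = (k - 4)*(k - 3)*(k - 4)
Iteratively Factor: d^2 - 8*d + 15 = (d - 5)*(d - 3)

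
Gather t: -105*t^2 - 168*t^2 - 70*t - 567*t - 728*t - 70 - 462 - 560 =-273*t^2 - 1365*t - 1092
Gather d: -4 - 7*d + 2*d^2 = 2*d^2 - 7*d - 4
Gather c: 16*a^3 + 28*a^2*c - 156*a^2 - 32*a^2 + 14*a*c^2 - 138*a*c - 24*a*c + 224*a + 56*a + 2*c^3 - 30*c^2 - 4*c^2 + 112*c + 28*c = 16*a^3 - 188*a^2 + 280*a + 2*c^3 + c^2*(14*a - 34) + c*(28*a^2 - 162*a + 140)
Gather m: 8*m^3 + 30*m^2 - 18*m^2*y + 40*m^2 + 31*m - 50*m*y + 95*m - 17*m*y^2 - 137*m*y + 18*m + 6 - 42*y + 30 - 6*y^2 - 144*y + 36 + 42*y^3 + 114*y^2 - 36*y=8*m^3 + m^2*(70 - 18*y) + m*(-17*y^2 - 187*y + 144) + 42*y^3 + 108*y^2 - 222*y + 72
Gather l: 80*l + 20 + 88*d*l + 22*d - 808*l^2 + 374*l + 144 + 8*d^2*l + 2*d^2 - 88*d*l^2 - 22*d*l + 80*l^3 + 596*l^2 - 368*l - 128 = 2*d^2 + 22*d + 80*l^3 + l^2*(-88*d - 212) + l*(8*d^2 + 66*d + 86) + 36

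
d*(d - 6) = d^2 - 6*d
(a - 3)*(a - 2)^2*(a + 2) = a^4 - 5*a^3 + 2*a^2 + 20*a - 24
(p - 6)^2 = p^2 - 12*p + 36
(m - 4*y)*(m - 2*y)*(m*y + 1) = m^3*y - 6*m^2*y^2 + m^2 + 8*m*y^3 - 6*m*y + 8*y^2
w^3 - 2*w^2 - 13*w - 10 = (w - 5)*(w + 1)*(w + 2)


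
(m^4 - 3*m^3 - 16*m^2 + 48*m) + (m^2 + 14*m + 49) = m^4 - 3*m^3 - 15*m^2 + 62*m + 49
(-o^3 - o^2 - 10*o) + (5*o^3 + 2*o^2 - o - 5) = 4*o^3 + o^2 - 11*o - 5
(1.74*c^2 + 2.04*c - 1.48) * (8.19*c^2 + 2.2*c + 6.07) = 14.2506*c^4 + 20.5356*c^3 + 2.9286*c^2 + 9.1268*c - 8.9836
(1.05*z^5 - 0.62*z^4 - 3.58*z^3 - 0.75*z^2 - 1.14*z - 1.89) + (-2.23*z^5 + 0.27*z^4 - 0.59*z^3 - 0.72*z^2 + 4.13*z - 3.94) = -1.18*z^5 - 0.35*z^4 - 4.17*z^3 - 1.47*z^2 + 2.99*z - 5.83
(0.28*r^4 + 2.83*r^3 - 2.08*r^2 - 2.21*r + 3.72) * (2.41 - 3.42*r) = -0.9576*r^5 - 9.0038*r^4 + 13.9339*r^3 + 2.5454*r^2 - 18.0485*r + 8.9652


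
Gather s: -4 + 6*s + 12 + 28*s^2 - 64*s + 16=28*s^2 - 58*s + 24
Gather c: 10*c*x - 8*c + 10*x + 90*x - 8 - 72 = c*(10*x - 8) + 100*x - 80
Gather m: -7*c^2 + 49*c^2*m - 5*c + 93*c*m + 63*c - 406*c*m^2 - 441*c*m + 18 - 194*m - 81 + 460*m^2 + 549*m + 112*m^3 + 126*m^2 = -7*c^2 + 58*c + 112*m^3 + m^2*(586 - 406*c) + m*(49*c^2 - 348*c + 355) - 63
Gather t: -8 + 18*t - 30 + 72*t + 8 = 90*t - 30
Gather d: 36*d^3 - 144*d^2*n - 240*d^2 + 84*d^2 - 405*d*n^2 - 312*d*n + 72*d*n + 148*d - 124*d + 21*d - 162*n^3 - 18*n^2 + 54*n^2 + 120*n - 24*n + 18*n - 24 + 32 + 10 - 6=36*d^3 + d^2*(-144*n - 156) + d*(-405*n^2 - 240*n + 45) - 162*n^3 + 36*n^2 + 114*n + 12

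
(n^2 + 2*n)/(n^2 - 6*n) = (n + 2)/(n - 6)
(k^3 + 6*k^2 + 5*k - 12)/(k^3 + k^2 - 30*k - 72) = (k - 1)/(k - 6)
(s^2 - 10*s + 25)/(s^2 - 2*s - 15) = (s - 5)/(s + 3)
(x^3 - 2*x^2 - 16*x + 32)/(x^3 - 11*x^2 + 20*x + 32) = (x^2 + 2*x - 8)/(x^2 - 7*x - 8)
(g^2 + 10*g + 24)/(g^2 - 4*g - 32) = (g + 6)/(g - 8)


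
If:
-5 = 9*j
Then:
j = -5/9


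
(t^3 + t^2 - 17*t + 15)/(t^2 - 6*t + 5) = (t^2 + 2*t - 15)/(t - 5)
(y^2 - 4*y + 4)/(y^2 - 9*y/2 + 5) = 2*(y - 2)/(2*y - 5)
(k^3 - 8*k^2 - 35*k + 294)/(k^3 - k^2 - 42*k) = (k - 7)/k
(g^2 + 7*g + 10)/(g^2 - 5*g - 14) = (g + 5)/(g - 7)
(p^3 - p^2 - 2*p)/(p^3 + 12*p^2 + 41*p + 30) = p*(p - 2)/(p^2 + 11*p + 30)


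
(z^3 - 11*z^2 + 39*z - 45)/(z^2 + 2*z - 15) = (z^2 - 8*z + 15)/(z + 5)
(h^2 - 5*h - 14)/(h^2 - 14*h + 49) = (h + 2)/(h - 7)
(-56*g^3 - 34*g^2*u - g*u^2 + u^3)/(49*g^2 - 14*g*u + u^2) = (8*g^2 + 6*g*u + u^2)/(-7*g + u)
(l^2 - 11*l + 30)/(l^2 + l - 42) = (l - 5)/(l + 7)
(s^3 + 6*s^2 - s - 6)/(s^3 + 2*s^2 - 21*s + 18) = (s + 1)/(s - 3)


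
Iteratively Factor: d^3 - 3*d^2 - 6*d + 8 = (d - 4)*(d^2 + d - 2) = (d - 4)*(d + 2)*(d - 1)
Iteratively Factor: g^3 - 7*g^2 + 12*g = (g - 4)*(g^2 - 3*g) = (g - 4)*(g - 3)*(g)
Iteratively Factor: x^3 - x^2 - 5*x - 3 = (x + 1)*(x^2 - 2*x - 3) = (x - 3)*(x + 1)*(x + 1)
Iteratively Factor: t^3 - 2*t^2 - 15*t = (t + 3)*(t^2 - 5*t) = t*(t + 3)*(t - 5)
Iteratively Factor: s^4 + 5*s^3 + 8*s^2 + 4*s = (s + 2)*(s^3 + 3*s^2 + 2*s) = (s + 1)*(s + 2)*(s^2 + 2*s) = (s + 1)*(s + 2)^2*(s)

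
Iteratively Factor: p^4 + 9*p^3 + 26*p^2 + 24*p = (p + 2)*(p^3 + 7*p^2 + 12*p) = (p + 2)*(p + 4)*(p^2 + 3*p) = (p + 2)*(p + 3)*(p + 4)*(p)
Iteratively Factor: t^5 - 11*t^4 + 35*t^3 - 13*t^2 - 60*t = (t - 3)*(t^4 - 8*t^3 + 11*t^2 + 20*t) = (t - 5)*(t - 3)*(t^3 - 3*t^2 - 4*t) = t*(t - 5)*(t - 3)*(t^2 - 3*t - 4) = t*(t - 5)*(t - 3)*(t + 1)*(t - 4)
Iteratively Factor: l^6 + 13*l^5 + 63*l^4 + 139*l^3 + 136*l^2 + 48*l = (l + 3)*(l^5 + 10*l^4 + 33*l^3 + 40*l^2 + 16*l) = (l + 3)*(l + 4)*(l^4 + 6*l^3 + 9*l^2 + 4*l) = (l + 1)*(l + 3)*(l + 4)*(l^3 + 5*l^2 + 4*l) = (l + 1)*(l + 3)*(l + 4)^2*(l^2 + l) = (l + 1)^2*(l + 3)*(l + 4)^2*(l)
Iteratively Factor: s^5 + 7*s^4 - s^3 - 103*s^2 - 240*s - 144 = (s + 3)*(s^4 + 4*s^3 - 13*s^2 - 64*s - 48) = (s - 4)*(s + 3)*(s^3 + 8*s^2 + 19*s + 12) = (s - 4)*(s + 1)*(s + 3)*(s^2 + 7*s + 12) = (s - 4)*(s + 1)*(s + 3)^2*(s + 4)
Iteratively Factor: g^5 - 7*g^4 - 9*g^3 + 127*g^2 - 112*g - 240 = (g + 1)*(g^4 - 8*g^3 - g^2 + 128*g - 240) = (g - 3)*(g + 1)*(g^3 - 5*g^2 - 16*g + 80) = (g - 3)*(g + 1)*(g + 4)*(g^2 - 9*g + 20) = (g - 4)*(g - 3)*(g + 1)*(g + 4)*(g - 5)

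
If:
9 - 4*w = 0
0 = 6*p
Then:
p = 0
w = 9/4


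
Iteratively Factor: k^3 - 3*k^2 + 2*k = (k)*(k^2 - 3*k + 2) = k*(k - 2)*(k - 1)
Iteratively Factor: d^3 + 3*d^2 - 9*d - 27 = (d - 3)*(d^2 + 6*d + 9) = (d - 3)*(d + 3)*(d + 3)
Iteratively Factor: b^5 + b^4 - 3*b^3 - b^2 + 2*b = (b - 1)*(b^4 + 2*b^3 - b^2 - 2*b) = b*(b - 1)*(b^3 + 2*b^2 - b - 2) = b*(b - 1)*(b + 2)*(b^2 - 1) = b*(b - 1)*(b + 1)*(b + 2)*(b - 1)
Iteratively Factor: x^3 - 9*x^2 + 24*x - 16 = (x - 4)*(x^2 - 5*x + 4) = (x - 4)*(x - 1)*(x - 4)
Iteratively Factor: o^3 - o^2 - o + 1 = (o + 1)*(o^2 - 2*o + 1) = (o - 1)*(o + 1)*(o - 1)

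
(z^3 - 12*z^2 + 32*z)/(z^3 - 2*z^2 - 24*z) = (-z^2 + 12*z - 32)/(-z^2 + 2*z + 24)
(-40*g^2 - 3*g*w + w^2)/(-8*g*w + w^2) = (5*g + w)/w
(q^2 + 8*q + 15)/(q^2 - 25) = (q + 3)/(q - 5)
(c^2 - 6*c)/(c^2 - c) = (c - 6)/(c - 1)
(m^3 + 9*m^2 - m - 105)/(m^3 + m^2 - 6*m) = (m^3 + 9*m^2 - m - 105)/(m*(m^2 + m - 6))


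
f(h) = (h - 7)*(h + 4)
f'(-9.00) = -21.00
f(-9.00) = 80.00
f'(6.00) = 9.00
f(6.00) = -10.00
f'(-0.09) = -3.18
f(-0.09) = -27.72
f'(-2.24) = -7.48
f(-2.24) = -16.26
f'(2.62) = 2.24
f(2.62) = -29.00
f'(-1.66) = -6.32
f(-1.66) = -20.26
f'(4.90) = 6.80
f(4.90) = -18.69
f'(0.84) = -1.32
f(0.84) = -29.81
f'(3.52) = 4.04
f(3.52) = -26.17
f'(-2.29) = -7.58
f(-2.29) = -15.89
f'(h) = 2*h - 3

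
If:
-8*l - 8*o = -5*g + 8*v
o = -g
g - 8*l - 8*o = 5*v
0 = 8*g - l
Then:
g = 0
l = 0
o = 0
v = 0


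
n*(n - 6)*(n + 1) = n^3 - 5*n^2 - 6*n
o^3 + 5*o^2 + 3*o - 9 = (o - 1)*(o + 3)^2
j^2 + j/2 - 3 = (j - 3/2)*(j + 2)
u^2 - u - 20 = (u - 5)*(u + 4)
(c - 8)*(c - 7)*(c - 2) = c^3 - 17*c^2 + 86*c - 112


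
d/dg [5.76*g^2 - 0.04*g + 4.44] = 11.52*g - 0.04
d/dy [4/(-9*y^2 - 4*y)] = 8*(9*y + 2)/(y^2*(9*y + 4)^2)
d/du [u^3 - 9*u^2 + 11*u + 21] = 3*u^2 - 18*u + 11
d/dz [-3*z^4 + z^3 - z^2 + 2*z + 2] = -12*z^3 + 3*z^2 - 2*z + 2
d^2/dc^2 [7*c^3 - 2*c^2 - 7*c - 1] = 42*c - 4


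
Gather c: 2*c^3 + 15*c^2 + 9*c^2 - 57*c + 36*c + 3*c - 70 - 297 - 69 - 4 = 2*c^3 + 24*c^2 - 18*c - 440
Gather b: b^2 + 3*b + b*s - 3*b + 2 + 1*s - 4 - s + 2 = b^2 + b*s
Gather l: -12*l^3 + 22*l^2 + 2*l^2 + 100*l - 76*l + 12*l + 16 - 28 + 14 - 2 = -12*l^3 + 24*l^2 + 36*l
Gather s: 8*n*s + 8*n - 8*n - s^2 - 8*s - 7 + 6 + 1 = -s^2 + s*(8*n - 8)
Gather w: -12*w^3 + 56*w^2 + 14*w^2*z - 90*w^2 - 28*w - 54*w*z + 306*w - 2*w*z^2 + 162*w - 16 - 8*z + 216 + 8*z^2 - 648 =-12*w^3 + w^2*(14*z - 34) + w*(-2*z^2 - 54*z + 440) + 8*z^2 - 8*z - 448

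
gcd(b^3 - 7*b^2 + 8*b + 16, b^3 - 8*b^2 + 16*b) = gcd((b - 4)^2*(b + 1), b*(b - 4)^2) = b^2 - 8*b + 16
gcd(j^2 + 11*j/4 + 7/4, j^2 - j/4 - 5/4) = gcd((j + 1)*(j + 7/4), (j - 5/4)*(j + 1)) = j + 1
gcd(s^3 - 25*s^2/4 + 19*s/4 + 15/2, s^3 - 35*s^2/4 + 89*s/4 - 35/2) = s^2 - 7*s + 10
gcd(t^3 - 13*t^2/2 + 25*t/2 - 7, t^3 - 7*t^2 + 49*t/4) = t - 7/2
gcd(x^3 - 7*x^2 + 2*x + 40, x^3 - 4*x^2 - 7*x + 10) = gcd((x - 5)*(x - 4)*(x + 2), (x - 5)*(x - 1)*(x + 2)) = x^2 - 3*x - 10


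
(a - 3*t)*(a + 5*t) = a^2 + 2*a*t - 15*t^2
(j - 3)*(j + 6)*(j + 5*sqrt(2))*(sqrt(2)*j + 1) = sqrt(2)*j^4 + 3*sqrt(2)*j^3 + 11*j^3 - 13*sqrt(2)*j^2 + 33*j^2 - 198*j + 15*sqrt(2)*j - 90*sqrt(2)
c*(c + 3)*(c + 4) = c^3 + 7*c^2 + 12*c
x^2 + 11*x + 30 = (x + 5)*(x + 6)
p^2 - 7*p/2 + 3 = (p - 2)*(p - 3/2)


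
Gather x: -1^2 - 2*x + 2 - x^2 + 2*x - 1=-x^2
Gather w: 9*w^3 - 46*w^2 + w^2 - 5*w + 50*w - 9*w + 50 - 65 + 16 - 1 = 9*w^3 - 45*w^2 + 36*w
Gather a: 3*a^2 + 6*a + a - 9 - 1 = 3*a^2 + 7*a - 10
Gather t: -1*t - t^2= -t^2 - t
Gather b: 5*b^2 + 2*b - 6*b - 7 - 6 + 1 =5*b^2 - 4*b - 12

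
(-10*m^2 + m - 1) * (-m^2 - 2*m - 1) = 10*m^4 + 19*m^3 + 9*m^2 + m + 1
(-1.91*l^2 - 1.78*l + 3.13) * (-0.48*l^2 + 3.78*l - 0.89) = 0.9168*l^4 - 6.3654*l^3 - 6.5309*l^2 + 13.4156*l - 2.7857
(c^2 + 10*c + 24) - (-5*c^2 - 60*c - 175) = 6*c^2 + 70*c + 199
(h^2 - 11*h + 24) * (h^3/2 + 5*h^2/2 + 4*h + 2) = h^5/2 - 3*h^4 - 23*h^3/2 + 18*h^2 + 74*h + 48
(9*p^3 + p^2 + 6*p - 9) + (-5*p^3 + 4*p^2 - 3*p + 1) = 4*p^3 + 5*p^2 + 3*p - 8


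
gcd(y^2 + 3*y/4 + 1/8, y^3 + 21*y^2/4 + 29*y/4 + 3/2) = y + 1/4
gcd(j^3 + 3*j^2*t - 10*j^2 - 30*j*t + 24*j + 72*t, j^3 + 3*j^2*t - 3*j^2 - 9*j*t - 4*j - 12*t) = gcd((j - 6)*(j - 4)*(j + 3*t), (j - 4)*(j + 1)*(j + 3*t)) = j^2 + 3*j*t - 4*j - 12*t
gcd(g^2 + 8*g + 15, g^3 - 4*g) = 1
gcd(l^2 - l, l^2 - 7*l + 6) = l - 1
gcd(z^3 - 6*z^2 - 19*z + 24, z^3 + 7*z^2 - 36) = z + 3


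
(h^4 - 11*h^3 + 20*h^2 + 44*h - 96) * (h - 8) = h^5 - 19*h^4 + 108*h^3 - 116*h^2 - 448*h + 768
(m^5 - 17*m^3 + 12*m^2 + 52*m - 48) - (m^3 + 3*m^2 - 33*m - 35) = m^5 - 18*m^3 + 9*m^2 + 85*m - 13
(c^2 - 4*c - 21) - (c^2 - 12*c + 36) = 8*c - 57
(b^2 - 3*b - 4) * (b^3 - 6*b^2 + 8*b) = b^5 - 9*b^4 + 22*b^3 - 32*b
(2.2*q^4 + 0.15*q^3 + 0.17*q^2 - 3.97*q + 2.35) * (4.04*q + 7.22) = 8.888*q^5 + 16.49*q^4 + 1.7698*q^3 - 14.8114*q^2 - 19.1694*q + 16.967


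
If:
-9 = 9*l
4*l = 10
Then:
No Solution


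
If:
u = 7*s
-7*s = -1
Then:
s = 1/7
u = 1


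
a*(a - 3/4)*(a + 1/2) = a^3 - a^2/4 - 3*a/8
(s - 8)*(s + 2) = s^2 - 6*s - 16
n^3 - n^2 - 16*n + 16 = (n - 4)*(n - 1)*(n + 4)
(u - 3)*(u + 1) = u^2 - 2*u - 3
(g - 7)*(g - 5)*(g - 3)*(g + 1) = g^4 - 14*g^3 + 56*g^2 - 34*g - 105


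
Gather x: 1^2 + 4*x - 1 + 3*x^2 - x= 3*x^2 + 3*x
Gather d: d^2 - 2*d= d^2 - 2*d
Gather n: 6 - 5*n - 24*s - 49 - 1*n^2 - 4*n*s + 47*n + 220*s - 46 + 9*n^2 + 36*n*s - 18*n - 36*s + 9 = 8*n^2 + n*(32*s + 24) + 160*s - 80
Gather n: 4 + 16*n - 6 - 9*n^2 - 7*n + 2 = -9*n^2 + 9*n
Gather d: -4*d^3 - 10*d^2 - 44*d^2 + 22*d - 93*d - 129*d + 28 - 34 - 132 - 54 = -4*d^3 - 54*d^2 - 200*d - 192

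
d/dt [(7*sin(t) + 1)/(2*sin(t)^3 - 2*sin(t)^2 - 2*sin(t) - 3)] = 4*(-28*sin(t)^3 + 8*sin(t)^2 + 4*sin(t) - 19)*cos(t)/(4*sin(t)^2 + sin(t) + sin(3*t) + 6)^2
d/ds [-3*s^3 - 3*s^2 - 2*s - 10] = -9*s^2 - 6*s - 2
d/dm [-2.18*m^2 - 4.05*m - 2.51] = -4.36*m - 4.05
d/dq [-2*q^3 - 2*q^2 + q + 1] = -6*q^2 - 4*q + 1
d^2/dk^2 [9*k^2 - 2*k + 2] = 18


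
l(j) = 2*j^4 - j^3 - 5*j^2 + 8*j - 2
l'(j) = 8*j^3 - 3*j^2 - 10*j + 8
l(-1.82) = -5.15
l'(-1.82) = -31.97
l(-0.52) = -7.23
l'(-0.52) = 11.26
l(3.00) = 112.00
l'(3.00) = 167.00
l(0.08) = -1.39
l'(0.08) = 7.18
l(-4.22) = 584.63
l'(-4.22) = -604.44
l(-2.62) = 54.94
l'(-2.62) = -130.27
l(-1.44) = -12.30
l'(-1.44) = -7.71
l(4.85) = 911.72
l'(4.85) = 801.61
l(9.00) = 12058.00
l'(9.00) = 5507.00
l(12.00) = 39118.00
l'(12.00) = 13280.00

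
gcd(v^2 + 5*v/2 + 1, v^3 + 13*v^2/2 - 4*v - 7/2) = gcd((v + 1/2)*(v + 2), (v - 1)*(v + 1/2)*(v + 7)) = v + 1/2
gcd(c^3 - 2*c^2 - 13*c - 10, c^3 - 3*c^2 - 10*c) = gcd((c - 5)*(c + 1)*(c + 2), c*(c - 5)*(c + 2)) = c^2 - 3*c - 10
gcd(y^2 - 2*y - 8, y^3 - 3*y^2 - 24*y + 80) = y - 4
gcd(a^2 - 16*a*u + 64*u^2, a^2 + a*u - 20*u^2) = 1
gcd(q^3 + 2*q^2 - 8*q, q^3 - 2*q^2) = q^2 - 2*q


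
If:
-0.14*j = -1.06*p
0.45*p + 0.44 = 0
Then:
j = -7.40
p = -0.98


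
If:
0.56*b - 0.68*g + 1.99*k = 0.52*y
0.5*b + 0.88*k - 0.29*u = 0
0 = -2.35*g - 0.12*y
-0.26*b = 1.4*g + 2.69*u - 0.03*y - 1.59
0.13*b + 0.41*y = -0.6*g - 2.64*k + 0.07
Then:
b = 0.39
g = -0.02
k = -0.04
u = 0.56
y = 0.30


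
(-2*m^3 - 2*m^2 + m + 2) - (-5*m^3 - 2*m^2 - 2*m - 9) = 3*m^3 + 3*m + 11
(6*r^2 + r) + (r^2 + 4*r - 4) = 7*r^2 + 5*r - 4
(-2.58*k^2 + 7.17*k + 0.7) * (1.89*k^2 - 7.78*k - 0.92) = -4.8762*k^4 + 33.6237*k^3 - 52.086*k^2 - 12.0424*k - 0.644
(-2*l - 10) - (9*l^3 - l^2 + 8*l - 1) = -9*l^3 + l^2 - 10*l - 9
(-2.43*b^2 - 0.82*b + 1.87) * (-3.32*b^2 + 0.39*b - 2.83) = 8.0676*b^4 + 1.7747*b^3 + 0.348700000000001*b^2 + 3.0499*b - 5.2921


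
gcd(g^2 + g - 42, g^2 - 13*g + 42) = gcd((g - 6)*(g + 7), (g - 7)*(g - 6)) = g - 6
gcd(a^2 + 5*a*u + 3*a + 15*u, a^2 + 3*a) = a + 3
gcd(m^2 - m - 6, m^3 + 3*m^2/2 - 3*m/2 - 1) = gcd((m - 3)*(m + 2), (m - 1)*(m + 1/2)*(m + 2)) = m + 2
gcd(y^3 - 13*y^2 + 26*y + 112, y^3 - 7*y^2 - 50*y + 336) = y - 8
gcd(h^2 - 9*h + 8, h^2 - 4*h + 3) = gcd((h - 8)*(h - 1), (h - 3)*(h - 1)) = h - 1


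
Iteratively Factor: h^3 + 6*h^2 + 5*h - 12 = (h + 4)*(h^2 + 2*h - 3) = (h - 1)*(h + 4)*(h + 3)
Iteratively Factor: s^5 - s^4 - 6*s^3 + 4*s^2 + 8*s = (s + 1)*(s^4 - 2*s^3 - 4*s^2 + 8*s) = (s + 1)*(s + 2)*(s^3 - 4*s^2 + 4*s) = (s - 2)*(s + 1)*(s + 2)*(s^2 - 2*s) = (s - 2)^2*(s + 1)*(s + 2)*(s)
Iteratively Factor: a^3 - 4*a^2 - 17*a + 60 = (a - 5)*(a^2 + a - 12) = (a - 5)*(a + 4)*(a - 3)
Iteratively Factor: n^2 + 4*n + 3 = (n + 1)*(n + 3)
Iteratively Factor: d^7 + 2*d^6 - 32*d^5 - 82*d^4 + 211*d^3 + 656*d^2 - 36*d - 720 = (d - 1)*(d^6 + 3*d^5 - 29*d^4 - 111*d^3 + 100*d^2 + 756*d + 720) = (d - 1)*(d + 3)*(d^5 - 29*d^3 - 24*d^2 + 172*d + 240) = (d - 5)*(d - 1)*(d + 3)*(d^4 + 5*d^3 - 4*d^2 - 44*d - 48) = (d - 5)*(d - 1)*(d + 2)*(d + 3)*(d^3 + 3*d^2 - 10*d - 24) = (d - 5)*(d - 1)*(d + 2)^2*(d + 3)*(d^2 + d - 12) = (d - 5)*(d - 3)*(d - 1)*(d + 2)^2*(d + 3)*(d + 4)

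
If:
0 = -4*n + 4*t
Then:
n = t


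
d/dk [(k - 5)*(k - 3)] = 2*k - 8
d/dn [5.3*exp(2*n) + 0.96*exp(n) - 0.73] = (10.6*exp(n) + 0.96)*exp(n)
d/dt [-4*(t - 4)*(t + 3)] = 4 - 8*t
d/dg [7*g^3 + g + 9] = 21*g^2 + 1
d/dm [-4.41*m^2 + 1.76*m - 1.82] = 1.76 - 8.82*m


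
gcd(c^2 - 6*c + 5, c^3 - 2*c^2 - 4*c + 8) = 1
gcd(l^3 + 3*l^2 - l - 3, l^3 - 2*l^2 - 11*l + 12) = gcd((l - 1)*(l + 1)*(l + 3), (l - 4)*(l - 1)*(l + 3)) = l^2 + 2*l - 3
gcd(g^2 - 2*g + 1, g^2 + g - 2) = g - 1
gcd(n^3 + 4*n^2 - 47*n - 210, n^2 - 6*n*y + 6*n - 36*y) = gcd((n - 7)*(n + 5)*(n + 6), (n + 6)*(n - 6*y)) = n + 6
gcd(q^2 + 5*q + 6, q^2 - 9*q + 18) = 1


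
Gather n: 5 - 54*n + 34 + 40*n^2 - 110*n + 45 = 40*n^2 - 164*n + 84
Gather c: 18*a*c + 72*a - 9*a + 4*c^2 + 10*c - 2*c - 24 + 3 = 63*a + 4*c^2 + c*(18*a + 8) - 21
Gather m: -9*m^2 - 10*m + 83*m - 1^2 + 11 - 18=-9*m^2 + 73*m - 8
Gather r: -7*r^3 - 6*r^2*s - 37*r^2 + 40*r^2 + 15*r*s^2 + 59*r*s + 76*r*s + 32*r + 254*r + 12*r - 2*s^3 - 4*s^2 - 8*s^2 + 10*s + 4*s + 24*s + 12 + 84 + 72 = -7*r^3 + r^2*(3 - 6*s) + r*(15*s^2 + 135*s + 298) - 2*s^3 - 12*s^2 + 38*s + 168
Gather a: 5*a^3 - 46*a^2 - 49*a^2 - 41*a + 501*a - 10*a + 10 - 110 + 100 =5*a^3 - 95*a^2 + 450*a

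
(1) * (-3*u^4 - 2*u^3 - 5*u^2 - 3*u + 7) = -3*u^4 - 2*u^3 - 5*u^2 - 3*u + 7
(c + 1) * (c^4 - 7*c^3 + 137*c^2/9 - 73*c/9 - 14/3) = c^5 - 6*c^4 + 74*c^3/9 + 64*c^2/9 - 115*c/9 - 14/3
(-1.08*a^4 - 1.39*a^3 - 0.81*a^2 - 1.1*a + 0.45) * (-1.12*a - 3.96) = 1.2096*a^5 + 5.8336*a^4 + 6.4116*a^3 + 4.4396*a^2 + 3.852*a - 1.782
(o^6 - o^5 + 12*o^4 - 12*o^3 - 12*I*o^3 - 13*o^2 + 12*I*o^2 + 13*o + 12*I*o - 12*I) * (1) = o^6 - o^5 + 12*o^4 - 12*o^3 - 12*I*o^3 - 13*o^2 + 12*I*o^2 + 13*o + 12*I*o - 12*I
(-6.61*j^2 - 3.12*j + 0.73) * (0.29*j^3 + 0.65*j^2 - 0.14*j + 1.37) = -1.9169*j^5 - 5.2013*j^4 - 0.8909*j^3 - 8.1444*j^2 - 4.3766*j + 1.0001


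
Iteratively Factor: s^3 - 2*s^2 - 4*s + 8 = (s - 2)*(s^2 - 4) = (s - 2)^2*(s + 2)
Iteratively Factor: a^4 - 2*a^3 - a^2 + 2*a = (a + 1)*(a^3 - 3*a^2 + 2*a) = a*(a + 1)*(a^2 - 3*a + 2) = a*(a - 1)*(a + 1)*(a - 2)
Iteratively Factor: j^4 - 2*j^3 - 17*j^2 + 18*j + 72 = (j + 2)*(j^3 - 4*j^2 - 9*j + 36) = (j + 2)*(j + 3)*(j^2 - 7*j + 12) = (j - 4)*(j + 2)*(j + 3)*(j - 3)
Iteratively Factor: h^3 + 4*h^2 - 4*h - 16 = (h + 4)*(h^2 - 4) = (h + 2)*(h + 4)*(h - 2)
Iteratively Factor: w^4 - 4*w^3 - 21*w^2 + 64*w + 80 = (w - 5)*(w^3 + w^2 - 16*w - 16) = (w - 5)*(w + 1)*(w^2 - 16) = (w - 5)*(w - 4)*(w + 1)*(w + 4)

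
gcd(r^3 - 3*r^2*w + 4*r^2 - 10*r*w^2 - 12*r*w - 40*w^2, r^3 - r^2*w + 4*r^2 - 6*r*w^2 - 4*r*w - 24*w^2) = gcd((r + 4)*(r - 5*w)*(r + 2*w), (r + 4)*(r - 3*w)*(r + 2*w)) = r^2 + 2*r*w + 4*r + 8*w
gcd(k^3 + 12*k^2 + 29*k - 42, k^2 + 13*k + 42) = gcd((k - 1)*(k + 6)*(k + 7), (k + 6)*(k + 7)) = k^2 + 13*k + 42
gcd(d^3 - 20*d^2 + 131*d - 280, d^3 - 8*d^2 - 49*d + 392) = d^2 - 15*d + 56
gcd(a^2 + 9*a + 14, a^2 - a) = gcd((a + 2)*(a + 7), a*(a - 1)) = 1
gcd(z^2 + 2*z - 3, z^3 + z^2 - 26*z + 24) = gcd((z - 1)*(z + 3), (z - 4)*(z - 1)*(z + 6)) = z - 1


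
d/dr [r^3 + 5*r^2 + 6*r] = 3*r^2 + 10*r + 6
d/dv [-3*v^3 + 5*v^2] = v*(10 - 9*v)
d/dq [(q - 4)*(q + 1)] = 2*q - 3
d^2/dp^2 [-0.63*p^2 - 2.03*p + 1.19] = -1.26000000000000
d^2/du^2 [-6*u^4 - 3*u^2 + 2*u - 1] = -72*u^2 - 6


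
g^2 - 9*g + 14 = (g - 7)*(g - 2)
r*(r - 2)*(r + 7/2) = r^3 + 3*r^2/2 - 7*r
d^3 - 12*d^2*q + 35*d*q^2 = d*(d - 7*q)*(d - 5*q)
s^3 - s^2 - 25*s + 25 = (s - 5)*(s - 1)*(s + 5)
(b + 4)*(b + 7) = b^2 + 11*b + 28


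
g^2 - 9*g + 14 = (g - 7)*(g - 2)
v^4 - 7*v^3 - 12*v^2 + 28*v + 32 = (v - 8)*(v - 2)*(v + 1)*(v + 2)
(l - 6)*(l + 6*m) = l^2 + 6*l*m - 6*l - 36*m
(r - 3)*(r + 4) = r^2 + r - 12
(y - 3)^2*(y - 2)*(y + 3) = y^4 - 5*y^3 - 3*y^2 + 45*y - 54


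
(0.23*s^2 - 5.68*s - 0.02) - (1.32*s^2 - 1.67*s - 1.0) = -1.09*s^2 - 4.01*s + 0.98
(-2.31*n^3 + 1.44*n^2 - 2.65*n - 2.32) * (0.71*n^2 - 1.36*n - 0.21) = -1.6401*n^5 + 4.164*n^4 - 3.3548*n^3 + 1.6544*n^2 + 3.7117*n + 0.4872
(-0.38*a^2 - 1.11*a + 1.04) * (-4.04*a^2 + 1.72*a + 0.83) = 1.5352*a^4 + 3.8308*a^3 - 6.4262*a^2 + 0.8675*a + 0.8632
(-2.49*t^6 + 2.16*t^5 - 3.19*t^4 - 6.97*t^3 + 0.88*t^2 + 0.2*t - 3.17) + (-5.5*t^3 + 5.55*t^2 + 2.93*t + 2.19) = -2.49*t^6 + 2.16*t^5 - 3.19*t^4 - 12.47*t^3 + 6.43*t^2 + 3.13*t - 0.98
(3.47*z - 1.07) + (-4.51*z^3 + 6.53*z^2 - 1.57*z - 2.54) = -4.51*z^3 + 6.53*z^2 + 1.9*z - 3.61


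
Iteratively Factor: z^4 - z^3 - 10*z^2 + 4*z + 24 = (z + 2)*(z^3 - 3*z^2 - 4*z + 12) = (z - 3)*(z + 2)*(z^2 - 4) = (z - 3)*(z - 2)*(z + 2)*(z + 2)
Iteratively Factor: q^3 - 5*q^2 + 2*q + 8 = (q - 4)*(q^2 - q - 2) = (q - 4)*(q - 2)*(q + 1)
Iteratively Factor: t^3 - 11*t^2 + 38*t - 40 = (t - 2)*(t^2 - 9*t + 20) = (t - 4)*(t - 2)*(t - 5)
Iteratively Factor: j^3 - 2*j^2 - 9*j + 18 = (j + 3)*(j^2 - 5*j + 6) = (j - 2)*(j + 3)*(j - 3)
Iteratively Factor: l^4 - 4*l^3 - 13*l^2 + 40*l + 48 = (l + 3)*(l^3 - 7*l^2 + 8*l + 16) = (l + 1)*(l + 3)*(l^2 - 8*l + 16) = (l - 4)*(l + 1)*(l + 3)*(l - 4)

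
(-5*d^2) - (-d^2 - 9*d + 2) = -4*d^2 + 9*d - 2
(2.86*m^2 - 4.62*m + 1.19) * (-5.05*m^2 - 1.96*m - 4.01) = -14.443*m^4 + 17.7254*m^3 - 8.4229*m^2 + 16.1938*m - 4.7719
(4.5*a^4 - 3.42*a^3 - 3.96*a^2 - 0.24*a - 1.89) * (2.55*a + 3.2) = 11.475*a^5 + 5.679*a^4 - 21.042*a^3 - 13.284*a^2 - 5.5875*a - 6.048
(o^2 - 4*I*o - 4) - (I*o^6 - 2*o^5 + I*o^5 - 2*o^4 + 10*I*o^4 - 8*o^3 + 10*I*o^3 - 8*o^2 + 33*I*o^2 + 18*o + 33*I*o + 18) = -I*o^6 + 2*o^5 - I*o^5 + 2*o^4 - 10*I*o^4 + 8*o^3 - 10*I*o^3 + 9*o^2 - 33*I*o^2 - 18*o - 37*I*o - 22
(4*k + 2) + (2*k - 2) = 6*k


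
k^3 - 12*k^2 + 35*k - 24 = (k - 8)*(k - 3)*(k - 1)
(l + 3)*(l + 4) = l^2 + 7*l + 12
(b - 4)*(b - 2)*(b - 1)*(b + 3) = b^4 - 4*b^3 - 7*b^2 + 34*b - 24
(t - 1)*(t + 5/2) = t^2 + 3*t/2 - 5/2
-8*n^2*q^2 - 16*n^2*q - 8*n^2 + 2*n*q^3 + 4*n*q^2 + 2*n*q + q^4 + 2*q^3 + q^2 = (-2*n + q)*(4*n + q)*(q + 1)^2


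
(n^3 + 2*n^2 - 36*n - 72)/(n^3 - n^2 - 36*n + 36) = (n + 2)/(n - 1)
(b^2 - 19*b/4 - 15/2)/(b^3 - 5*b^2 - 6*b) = (b + 5/4)/(b*(b + 1))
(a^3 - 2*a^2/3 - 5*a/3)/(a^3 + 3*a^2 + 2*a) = (a - 5/3)/(a + 2)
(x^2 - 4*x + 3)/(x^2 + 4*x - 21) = (x - 1)/(x + 7)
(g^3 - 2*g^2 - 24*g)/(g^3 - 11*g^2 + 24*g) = (g^2 - 2*g - 24)/(g^2 - 11*g + 24)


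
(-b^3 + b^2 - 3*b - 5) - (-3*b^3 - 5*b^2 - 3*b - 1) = 2*b^3 + 6*b^2 - 4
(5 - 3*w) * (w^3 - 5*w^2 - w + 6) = -3*w^4 + 20*w^3 - 22*w^2 - 23*w + 30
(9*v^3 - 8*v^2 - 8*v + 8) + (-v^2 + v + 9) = 9*v^3 - 9*v^2 - 7*v + 17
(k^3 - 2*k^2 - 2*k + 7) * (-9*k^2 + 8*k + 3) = -9*k^5 + 26*k^4 + 5*k^3 - 85*k^2 + 50*k + 21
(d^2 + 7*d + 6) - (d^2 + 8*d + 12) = -d - 6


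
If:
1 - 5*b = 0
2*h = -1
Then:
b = 1/5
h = -1/2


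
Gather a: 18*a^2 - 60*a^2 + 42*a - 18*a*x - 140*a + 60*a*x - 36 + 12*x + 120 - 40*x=-42*a^2 + a*(42*x - 98) - 28*x + 84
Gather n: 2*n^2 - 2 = 2*n^2 - 2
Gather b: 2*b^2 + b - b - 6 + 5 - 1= 2*b^2 - 2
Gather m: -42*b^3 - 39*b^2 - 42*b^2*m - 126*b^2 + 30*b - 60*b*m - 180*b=-42*b^3 - 165*b^2 - 150*b + m*(-42*b^2 - 60*b)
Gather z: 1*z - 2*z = -z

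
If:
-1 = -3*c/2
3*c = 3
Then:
No Solution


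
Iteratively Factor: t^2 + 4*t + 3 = (t + 1)*(t + 3)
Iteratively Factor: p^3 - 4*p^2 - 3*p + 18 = (p - 3)*(p^2 - p - 6) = (p - 3)*(p + 2)*(p - 3)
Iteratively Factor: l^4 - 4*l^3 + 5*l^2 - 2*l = (l)*(l^3 - 4*l^2 + 5*l - 2) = l*(l - 1)*(l^2 - 3*l + 2) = l*(l - 2)*(l - 1)*(l - 1)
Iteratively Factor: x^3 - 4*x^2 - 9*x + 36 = (x - 3)*(x^2 - x - 12) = (x - 3)*(x + 3)*(x - 4)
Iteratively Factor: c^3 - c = (c + 1)*(c^2 - c) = c*(c + 1)*(c - 1)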